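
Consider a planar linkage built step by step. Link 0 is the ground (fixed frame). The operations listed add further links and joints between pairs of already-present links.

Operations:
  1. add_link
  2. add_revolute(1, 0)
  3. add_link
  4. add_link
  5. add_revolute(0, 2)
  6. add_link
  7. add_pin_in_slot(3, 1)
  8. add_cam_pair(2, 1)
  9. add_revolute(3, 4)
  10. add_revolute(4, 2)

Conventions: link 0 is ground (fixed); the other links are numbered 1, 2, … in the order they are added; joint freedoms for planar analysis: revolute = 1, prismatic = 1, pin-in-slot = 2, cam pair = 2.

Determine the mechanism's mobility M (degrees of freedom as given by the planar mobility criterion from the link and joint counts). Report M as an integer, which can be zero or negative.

ground; <1,0,0>
#1 <2,0,0>
R:1↔0 J1 <2,1,0>
#2 <3,1,0>
#3 <4,1,0>
R:0↔2 J1 <4,2,0>
#4 <5,2,0>
PS:3↔1 J2 <5,2,1>
C:2↔1 J2 <5,2,2>
R:3↔4 J1 <5,3,2>
R:4↔2 J1 <5,4,2>
3×4 − 2×4 − 1×2 = 2

M = 2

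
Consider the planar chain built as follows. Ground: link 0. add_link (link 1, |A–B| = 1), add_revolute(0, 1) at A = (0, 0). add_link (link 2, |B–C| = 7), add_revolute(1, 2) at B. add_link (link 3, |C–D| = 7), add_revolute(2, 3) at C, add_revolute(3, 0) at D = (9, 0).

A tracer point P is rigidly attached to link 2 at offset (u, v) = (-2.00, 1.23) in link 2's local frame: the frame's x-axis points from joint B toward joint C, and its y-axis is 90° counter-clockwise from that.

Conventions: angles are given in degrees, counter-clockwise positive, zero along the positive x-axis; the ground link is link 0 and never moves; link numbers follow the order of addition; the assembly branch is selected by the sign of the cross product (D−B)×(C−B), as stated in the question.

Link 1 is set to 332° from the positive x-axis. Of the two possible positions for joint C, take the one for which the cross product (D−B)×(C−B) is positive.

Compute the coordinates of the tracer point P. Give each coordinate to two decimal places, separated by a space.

A=(0,0), D=(9.00,0)
B = A + 1.00·(cos332°, sin332°) = (0.8829, -0.4695)
|BD| = 8.1306
circle(B,7.00) ∩ circle(D,7.00): a=4.0653, h=5.6985
  candidates: C₊=(4.6124,5.4543) cross=46.333; C₋=(5.2705,-5.9238) cross=-46.333
  branch + wants cross > 0 → take C=(4.6124,5.4543) (cross=46.333)
ex = (C−B)/|BC| = (0.5328,0.8463); ey = (-0.8463,0.5328)
P = B + -2.00·ex + 1.23·ey = (-1.2235,-1.5067)

-1.22 -1.51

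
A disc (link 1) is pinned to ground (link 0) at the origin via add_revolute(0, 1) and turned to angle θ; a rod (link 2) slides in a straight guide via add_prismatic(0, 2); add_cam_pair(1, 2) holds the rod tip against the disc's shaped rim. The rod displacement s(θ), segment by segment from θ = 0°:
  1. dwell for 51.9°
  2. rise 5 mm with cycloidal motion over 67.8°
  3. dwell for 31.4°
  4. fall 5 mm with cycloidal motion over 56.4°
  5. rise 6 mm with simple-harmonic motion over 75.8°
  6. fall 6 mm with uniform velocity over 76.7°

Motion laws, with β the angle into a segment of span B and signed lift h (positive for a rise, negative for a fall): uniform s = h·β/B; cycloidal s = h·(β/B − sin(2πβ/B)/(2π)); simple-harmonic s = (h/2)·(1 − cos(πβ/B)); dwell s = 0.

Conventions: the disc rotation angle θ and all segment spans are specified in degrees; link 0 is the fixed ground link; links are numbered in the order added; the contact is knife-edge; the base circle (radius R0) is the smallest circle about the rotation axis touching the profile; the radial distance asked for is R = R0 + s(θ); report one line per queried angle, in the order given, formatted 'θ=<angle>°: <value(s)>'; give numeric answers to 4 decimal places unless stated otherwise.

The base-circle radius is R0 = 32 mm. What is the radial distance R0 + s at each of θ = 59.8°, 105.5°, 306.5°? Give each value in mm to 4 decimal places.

segment 1 (0° to 51.9°, dwell): s unchanged at 0.0000
θ = 59.8° falls in segment 2 (51.9° to 119.7°, cycloidal, h = 5): β = 59.8 − 51.9 = 7.9°, B = 67.8°; Δs = 5·(0.1165 − sin(2π·0.1165)/(2π)) = 0.0507; s = 0.0000 + 0.0507 = 0.0507
θ = 105.5° falls in segment 2 (51.9° to 119.7°, cycloidal, h = 5): β = 105.5 − 51.9 = 53.6°, B = 67.8°; Δs = 5·(0.7906 − sin(2π·0.7906)/(2π)) = 4.7229; s = 0.0000 + 4.7229 = 4.7229
segment 2 (51.9° to 119.7°, cycloidal, h = 5) is passed completely: s = 0.0000 + (5) = 5.0000
segment 3 (119.7° to 151.1°, dwell): s unchanged at 5.0000
segment 4 (151.1° to 207.5°, cycloidal, h = -5) is passed completely: s = 5.0000 + (-5) = 0.0000
segment 5 (207.5° to 283.3°, simple-harmonic, h = 6) is passed completely: s = 0.0000 + (6) = 6.0000
θ = 306.5° falls in segment 6 (283.3° to 360°, uniform, h = -6): β = 306.5 − 283.3 = 23.2°, B = 76.7°; Δs = -6·23.2/76.7 = -1.8149; s = 6.0000 − 1.8149 = 4.1851
θ=59.8°: R = R0 + s = 32 + 0.0507 = 32.0507
θ=105.5°: R = R0 + s = 32 + 4.7229 = 36.7229
θ=306.5°: R = R0 + s = 32 + 4.1851 = 36.1851

θ=59.8°: 32.0507
θ=105.5°: 36.7229
θ=306.5°: 36.1851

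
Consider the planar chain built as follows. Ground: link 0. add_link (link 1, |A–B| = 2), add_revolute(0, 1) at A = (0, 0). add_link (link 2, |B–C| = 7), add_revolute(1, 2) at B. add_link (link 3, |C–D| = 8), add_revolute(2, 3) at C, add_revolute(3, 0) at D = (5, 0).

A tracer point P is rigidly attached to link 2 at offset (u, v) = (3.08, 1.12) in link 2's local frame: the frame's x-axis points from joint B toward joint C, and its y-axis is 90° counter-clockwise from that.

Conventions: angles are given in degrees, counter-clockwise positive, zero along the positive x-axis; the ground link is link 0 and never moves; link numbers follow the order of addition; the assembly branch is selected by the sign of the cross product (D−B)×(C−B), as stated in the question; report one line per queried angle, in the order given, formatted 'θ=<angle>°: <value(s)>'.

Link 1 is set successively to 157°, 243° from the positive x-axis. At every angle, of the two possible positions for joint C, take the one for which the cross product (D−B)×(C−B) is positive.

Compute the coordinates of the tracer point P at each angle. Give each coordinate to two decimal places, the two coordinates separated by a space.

A=(0,0), D=(5.00,0)
θ=157°: B = A + 2.00·(cos157°, sin157°) = (-1.8410, 0.7815)
θ=157°: |BD| = 6.8855
θ=157°: circle(B,7.00) ∩ circle(D,8.00): a=2.3535, h=6.5925
θ=157°:   candidates: C₊=(1.2455,7.0643) cross=45.393; C₋=(-0.2509,-6.0355) cross=-45.393
θ=157°:   branch + wants cross > 0 → take C=(1.2455,7.0643) (cross=45.393)
θ=157°: ex = (C−B)/|BC| = (0.4409,0.8975); ey = (-0.8975,0.4409)
θ=157°: P = B + 3.08·ex + 1.12·ey = (-1.4882,4.0397)
θ=243°: B = A + 2.00·(cos243°, sin243°) = (-0.9080, -1.7820)
θ=243°: |BD| = 6.1709
θ=243°: circle(B,7.00) ∩ circle(D,8.00): a=1.8701, h=6.7456
θ=243°:   candidates: C₊=(-1.0656,5.2162) cross=41.626; C₋=(2.8304,-7.7002) cross=-41.626
θ=243°:   branch + wants cross > 0 → take C=(-1.0656,5.2162) (cross=41.626)
θ=243°: ex = (C−B)/|BC| = (-0.0225,0.9997); ey = (-0.9997,-0.0225)
θ=243°: P = B + 3.08·ex + 1.12·ey = (-2.0970,1.2720)

θ=157°: -1.49 4.04
θ=243°: -2.10 1.27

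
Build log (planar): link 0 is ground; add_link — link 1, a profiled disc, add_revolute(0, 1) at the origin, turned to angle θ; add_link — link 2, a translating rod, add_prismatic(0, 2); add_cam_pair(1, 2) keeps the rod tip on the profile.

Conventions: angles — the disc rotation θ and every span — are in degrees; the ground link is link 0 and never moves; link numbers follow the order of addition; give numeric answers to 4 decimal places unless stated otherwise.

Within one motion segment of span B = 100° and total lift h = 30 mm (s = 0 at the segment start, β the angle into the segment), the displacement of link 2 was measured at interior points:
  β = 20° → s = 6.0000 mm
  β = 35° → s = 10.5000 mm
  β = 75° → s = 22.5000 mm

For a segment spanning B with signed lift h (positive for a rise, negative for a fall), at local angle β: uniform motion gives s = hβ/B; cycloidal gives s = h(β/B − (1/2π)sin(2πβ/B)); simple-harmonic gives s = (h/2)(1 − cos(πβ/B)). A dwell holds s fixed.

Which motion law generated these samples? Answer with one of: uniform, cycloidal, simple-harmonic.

candidates at β/B = r: uniform s = h·r (linear in β); cycloidal s = h·(r − sin(2πr)/(2π)); simple-harmonic s = (h/2)(1 − cos(πr))
β=20°: printed 6.0000 | uniform 6.0000, cycloidal 1.4590, simple-harmonic 2.8647
β=35°: printed 10.5000 | uniform 10.5000, cycloidal 6.6372, simple-harmonic 8.1901
β=75°: printed 22.5000 | uniform 22.5000, cycloidal 27.2746, simple-harmonic 25.6066
only one law matches every sample → uniform

uniform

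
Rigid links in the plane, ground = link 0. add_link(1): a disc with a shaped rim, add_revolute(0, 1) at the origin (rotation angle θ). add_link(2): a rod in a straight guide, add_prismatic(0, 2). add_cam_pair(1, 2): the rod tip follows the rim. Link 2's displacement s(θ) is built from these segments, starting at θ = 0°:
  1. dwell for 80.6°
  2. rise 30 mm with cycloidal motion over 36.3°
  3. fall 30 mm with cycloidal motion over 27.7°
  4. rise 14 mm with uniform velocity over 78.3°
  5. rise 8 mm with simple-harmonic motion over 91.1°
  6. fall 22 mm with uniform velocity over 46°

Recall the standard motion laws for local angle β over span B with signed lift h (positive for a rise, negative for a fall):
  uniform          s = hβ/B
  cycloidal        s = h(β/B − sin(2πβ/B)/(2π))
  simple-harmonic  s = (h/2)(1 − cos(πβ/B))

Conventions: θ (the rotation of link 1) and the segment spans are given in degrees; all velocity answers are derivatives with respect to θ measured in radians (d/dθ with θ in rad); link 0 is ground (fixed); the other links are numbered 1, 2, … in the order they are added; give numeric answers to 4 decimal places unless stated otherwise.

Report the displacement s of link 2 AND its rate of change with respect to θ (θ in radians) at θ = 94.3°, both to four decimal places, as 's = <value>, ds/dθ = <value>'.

segment 1 (0° to 80.6°, dwell): s unchanged at 0.0000
θ = 94.3° falls in segment 2 (80.6° to 116.9°, cycloidal, h = 30): β = 94.3 − 80.6 = 13.7°, B = 36.3°; Δs = 30·(0.3774 − sin(2π·0.3774)/(2π)) = 7.9976; s = 0.0000 + 7.9976 = 7.9976
velocity in seg [80.6°–116.9°] (cycloidal), θ in radians: β = 13.7° = 0.2391 rad, B = 36.3° = 0.6336 rad; ds/dθ = (h/B)(1 − cos(2πβ/B)) = (30/0.6336)(1 − cos(2π·0.3774)) = 81.337974 mm/rad

s = 7.9976, ds/dθ = 81.3380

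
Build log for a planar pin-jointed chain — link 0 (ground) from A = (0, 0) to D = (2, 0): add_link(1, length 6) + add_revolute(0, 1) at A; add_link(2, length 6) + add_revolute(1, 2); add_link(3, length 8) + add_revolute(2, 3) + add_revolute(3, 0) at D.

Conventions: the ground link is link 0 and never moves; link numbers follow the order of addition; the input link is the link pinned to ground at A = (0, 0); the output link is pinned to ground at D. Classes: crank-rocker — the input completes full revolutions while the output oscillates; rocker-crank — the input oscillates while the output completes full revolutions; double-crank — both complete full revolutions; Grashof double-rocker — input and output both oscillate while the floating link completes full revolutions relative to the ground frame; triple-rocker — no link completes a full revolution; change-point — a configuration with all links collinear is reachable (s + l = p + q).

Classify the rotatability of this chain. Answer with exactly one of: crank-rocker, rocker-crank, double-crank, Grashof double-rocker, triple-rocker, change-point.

lengths: ground=2, input=6, coupler=6, output=8
sorted: s=2 (shortest), l=8 (longest), p+q=12
s + l = 10 vs p + q = 12
s + l < p + q (Grashof) with shortest = ground link → double-crank

double-crank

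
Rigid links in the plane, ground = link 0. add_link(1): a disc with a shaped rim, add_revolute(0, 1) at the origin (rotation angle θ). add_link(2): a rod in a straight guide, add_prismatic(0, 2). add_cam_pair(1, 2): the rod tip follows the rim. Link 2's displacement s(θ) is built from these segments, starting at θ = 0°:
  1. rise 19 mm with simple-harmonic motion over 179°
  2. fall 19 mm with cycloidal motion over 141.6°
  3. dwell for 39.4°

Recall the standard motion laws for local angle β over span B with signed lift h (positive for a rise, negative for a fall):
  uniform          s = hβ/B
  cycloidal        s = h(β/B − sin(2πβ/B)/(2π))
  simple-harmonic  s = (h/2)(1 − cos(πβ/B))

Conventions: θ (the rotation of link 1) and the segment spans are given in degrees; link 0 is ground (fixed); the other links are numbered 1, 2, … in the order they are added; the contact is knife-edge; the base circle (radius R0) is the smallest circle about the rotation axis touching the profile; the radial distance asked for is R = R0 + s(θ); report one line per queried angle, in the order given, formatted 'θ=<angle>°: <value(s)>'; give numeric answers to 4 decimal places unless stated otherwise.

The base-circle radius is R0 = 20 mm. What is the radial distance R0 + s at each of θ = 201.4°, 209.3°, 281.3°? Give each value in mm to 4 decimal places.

segment 1 (0° to 179°, simple-harmonic, h = 19) is passed completely: s = 0.0000 + (19) = 19.0000
θ = 201.4° falls in segment 2 (179° to 320.6°, cycloidal, h = -19): β = 201.4 − 179 = 22.4°, B = 141.6°; Δs = -19·(0.1582 − sin(2π·0.1582)/(2π)) = -0.4710; s = 19.0000 − 0.4710 = 18.5290
θ = 209.3° falls in segment 2 (179° to 320.6°, cycloidal, h = -19): β = 209.3 − 179 = 30.3°, B = 141.6°; Δs = -19·(0.2140 − sin(2π·0.2140)/(2π)) = -1.1188; s = 19.0000 − 1.1188 = 17.8812
θ = 281.3° falls in segment 2 (179° to 320.6°, cycloidal, h = -19): β = 281.3 − 179 = 102.3°, B = 141.6°; Δs = -19·(0.7225 − sin(2π·0.7225)/(2π)) = -16.7055; s = 19.0000 − 16.7055 = 2.2945
θ=201.4°: R = R0 + s = 20 + 18.5290 = 38.5290
θ=209.3°: R = R0 + s = 20 + 17.8812 = 37.8812
θ=281.3°: R = R0 + s = 20 + 2.2945 = 22.2945

θ=201.4°: 38.5290
θ=209.3°: 37.8812
θ=281.3°: 22.2945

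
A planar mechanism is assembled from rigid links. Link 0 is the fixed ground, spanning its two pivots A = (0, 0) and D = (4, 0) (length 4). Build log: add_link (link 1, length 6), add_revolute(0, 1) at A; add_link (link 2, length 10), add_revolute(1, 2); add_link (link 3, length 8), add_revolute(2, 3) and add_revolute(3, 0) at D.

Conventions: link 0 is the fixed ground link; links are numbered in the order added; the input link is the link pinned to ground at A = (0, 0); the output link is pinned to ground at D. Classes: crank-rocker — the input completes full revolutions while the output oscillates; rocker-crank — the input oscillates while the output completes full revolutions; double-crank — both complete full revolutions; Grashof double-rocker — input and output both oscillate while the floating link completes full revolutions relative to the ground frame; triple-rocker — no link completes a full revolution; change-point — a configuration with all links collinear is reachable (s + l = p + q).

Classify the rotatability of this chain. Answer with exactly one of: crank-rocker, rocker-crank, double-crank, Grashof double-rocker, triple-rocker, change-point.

lengths: ground=4, input=6, coupler=10, output=8
sorted: s=4 (shortest), l=10 (longest), p+q=14
s + l = 14 vs p + q = 14
s + l = p + q → change-point (collinear configuration reachable)

change-point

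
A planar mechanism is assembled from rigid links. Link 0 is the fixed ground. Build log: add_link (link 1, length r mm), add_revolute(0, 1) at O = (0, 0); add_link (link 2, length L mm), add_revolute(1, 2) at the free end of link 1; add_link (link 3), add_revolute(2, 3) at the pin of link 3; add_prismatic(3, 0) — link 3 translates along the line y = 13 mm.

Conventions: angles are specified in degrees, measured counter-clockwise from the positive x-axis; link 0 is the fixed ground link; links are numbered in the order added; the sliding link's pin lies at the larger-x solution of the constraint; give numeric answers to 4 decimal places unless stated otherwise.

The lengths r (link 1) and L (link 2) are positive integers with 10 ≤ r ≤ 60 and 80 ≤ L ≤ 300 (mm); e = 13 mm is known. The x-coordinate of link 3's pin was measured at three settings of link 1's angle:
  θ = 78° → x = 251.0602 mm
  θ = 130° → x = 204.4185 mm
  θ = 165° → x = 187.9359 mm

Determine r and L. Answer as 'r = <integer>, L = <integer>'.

constraint per measurement: (x − r cos θ)² + (r sin θ − e)² = L²
subtracting the θ₁ and θ₂ equations cancels the r² and L² terms:
r = (x₁² − x₂²) / (2[(x₁cos θ₁ + e sin θ₁) − (x₂cos θ₂ + e sin θ₂)]) = 57.0000 → r = 57
L² = (x₁ − r cos θ₁)² + (r sin θ₁ − e)² = 59048.9973 → L = 243.0000 → L = 243
check at θ₃=165°: x = 187.9359 (printed 187.9359) ✓

r = 57, L = 243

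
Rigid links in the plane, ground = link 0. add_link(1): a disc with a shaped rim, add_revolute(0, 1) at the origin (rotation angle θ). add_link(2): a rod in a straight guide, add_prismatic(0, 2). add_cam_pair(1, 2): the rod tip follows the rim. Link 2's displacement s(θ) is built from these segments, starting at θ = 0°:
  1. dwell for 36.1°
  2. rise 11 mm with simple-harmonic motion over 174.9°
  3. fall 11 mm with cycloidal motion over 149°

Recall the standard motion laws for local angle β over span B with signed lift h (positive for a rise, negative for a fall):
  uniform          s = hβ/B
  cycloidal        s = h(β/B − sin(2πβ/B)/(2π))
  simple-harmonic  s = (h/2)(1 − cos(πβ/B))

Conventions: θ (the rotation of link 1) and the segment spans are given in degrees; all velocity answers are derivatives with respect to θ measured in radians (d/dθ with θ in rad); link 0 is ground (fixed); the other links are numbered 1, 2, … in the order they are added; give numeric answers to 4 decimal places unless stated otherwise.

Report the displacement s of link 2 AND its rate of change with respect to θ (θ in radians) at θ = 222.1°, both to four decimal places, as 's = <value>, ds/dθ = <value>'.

segment 1 (0° to 36.1°, dwell): s unchanged at 0.0000
segment 2 (36.1° to 211°, simple-harmonic, h = 11) is passed completely: s = 0.0000 + (11) = 11.0000
θ = 222.1° falls in segment 3 (211° to 360°, cycloidal, h = -11): β = 222.1 − 211 = 11.1°, B = 149°; Δs = -11·(0.0745 − sin(2π·0.0745)/(2π)) = -0.0296; s = 11.0000 − 0.0296 = 10.9704
velocity in seg [211°–360°] (cycloidal), θ in radians: β = 11.1° = 0.1937 rad, B = 149° = 2.6005 rad; ds/dθ = (h/B)(1 − cos(2πβ/B)) = ((-11)/2.6005)(1 − cos(2π·0.0745)) = -0.454976 mm/rad

s = 10.9704, ds/dθ = -0.4550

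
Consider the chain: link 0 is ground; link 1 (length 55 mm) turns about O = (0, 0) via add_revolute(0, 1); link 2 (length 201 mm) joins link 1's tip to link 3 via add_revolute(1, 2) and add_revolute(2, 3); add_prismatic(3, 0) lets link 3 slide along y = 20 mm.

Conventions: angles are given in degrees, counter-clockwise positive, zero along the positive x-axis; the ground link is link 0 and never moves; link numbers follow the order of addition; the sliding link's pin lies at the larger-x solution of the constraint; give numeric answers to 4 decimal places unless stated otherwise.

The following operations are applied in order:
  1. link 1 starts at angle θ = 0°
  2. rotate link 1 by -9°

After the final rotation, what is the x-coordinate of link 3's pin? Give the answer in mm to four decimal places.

geometry: r = 55 mm, L = 201 mm, e = 20 mm; θ starts at 0°
rotate link 1 by -9°: θ ← 0° -9° = -9°
crank pin P = (r cos θ, r sin θ) = (54.322859, -8.603896)
h = r sin θ − e = -8.603896 − 20 = -28.603896
x = r cos θ + √(L² − h²) = 54.322859 + 198.954309 = 253.277168

253.2772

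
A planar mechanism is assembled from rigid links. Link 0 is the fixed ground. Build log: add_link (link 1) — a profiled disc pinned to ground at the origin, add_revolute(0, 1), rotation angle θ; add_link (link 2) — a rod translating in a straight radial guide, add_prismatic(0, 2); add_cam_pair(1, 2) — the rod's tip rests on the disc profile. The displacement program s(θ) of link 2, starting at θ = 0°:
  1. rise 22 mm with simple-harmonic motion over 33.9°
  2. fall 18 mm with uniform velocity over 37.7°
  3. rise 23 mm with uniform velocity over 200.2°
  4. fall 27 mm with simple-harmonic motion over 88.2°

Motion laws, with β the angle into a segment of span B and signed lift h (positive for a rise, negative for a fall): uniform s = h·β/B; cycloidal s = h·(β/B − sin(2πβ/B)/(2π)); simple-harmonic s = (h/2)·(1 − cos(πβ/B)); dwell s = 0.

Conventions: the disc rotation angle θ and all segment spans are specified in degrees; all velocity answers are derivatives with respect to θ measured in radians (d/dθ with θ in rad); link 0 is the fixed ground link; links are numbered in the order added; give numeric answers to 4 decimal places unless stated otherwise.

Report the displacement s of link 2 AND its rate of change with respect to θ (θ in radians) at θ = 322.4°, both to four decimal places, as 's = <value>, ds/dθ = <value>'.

seg 1 [0°–33.9°] simple-harmonic, h=22: full span → s += 22 → s = 22.0000
seg 2 [33.9°–71.6°] uniform, h=-18: full span → s += -18 → s = 4.0000
seg 3 [71.6°–271.8°] uniform, h=23: full span → s += 23 → s = 27.0000
seg 4 [271.8°–360°] simple-harmonic, h=-27: θ=322.4° here. β=50.6, B=88.2. -27/2·(1 − cos(π·0.5737)) = -16.5977 → s = 10.4023
velocity in seg [271.8°–360°] (simple-harmonic), θ in radians: β = 50.6° = 0.8831 rad, B = 88.2° = 1.5394 rad; ds/dθ = (πh/(2B)) sin(πβ/B) = (π·(-27)/(2·1.5394)) sin(π·0.5737) = -26.815904 mm/rad

s = 10.4023, ds/dθ = -26.8159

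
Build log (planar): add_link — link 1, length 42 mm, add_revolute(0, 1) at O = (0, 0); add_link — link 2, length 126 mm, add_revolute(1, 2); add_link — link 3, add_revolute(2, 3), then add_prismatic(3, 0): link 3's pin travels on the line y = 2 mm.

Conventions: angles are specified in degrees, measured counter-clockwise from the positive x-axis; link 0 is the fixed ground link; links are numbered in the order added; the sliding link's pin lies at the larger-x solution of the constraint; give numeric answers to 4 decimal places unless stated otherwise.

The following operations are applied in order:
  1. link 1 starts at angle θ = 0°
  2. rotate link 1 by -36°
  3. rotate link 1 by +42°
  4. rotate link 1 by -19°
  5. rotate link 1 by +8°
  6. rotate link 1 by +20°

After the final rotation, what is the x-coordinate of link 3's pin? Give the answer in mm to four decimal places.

geometry: r = 42 mm, L = 126 mm, e = 2 mm; θ starts at 0°
rotate link 1 by -36°: θ ← 0° -36° = -36°
rotate link 1 by +42°: θ ← -36° +42° = 6°
rotate link 1 by -19°: θ ← 6° -19° = -13°
rotate link 1 by +8°: θ ← -13° +8° = -5°
rotate link 1 by +20°: θ ← -5° +20° = 15°
crank pin P = (r cos θ, r sin θ) = (40.568885, 10.870400)
h = r sin θ − e = 10.870400 − 2 = 8.870400
x = r cos θ + √(L² − h²) = 40.568885 + 125.687374 = 166.256259

166.2563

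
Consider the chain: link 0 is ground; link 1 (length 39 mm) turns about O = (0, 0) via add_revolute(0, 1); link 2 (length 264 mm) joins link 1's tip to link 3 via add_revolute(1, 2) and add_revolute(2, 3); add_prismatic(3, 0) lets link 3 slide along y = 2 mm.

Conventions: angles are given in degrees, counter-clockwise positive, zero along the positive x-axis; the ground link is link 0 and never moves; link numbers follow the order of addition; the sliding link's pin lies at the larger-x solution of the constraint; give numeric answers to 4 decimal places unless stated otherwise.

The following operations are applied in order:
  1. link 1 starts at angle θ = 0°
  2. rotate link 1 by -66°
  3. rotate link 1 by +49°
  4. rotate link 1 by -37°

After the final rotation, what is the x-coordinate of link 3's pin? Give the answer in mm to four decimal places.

geometry: r = 39 mm, L = 264 mm, e = 2 mm; θ starts at 0°
rotate link 1 by -66°: θ ← 0° -66° = -66°
rotate link 1 by +49°: θ ← -66° +49° = -17°
rotate link 1 by -37°: θ ← -17° -37° = -54°
crank pin P = (r cos θ, r sin θ) = (22.923625, -31.551663)
h = r sin θ − e = -31.551663 − 2 = -33.551663
x = r cos θ + √(L² − h²) = 22.923625 + 261.859286 = 284.782911

284.7829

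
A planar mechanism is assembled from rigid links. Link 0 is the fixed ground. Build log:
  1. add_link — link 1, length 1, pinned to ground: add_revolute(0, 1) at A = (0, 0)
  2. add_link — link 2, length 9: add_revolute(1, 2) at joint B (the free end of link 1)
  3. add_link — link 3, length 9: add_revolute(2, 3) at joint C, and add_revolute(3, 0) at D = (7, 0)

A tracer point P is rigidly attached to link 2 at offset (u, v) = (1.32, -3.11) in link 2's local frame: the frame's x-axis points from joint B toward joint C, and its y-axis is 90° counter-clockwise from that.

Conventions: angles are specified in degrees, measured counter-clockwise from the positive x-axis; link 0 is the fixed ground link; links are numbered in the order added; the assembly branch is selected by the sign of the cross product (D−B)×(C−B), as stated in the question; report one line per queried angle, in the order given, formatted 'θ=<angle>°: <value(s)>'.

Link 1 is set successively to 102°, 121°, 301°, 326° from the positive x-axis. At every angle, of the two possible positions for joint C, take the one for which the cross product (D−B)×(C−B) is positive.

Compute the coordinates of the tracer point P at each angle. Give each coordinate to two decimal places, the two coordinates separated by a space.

A=(0,0), D=(7.00,0)
θ=102°: B = A + 1.00·(cos102°, sin102°) = (-0.2079, 0.9781)
θ=102°: |BD| = 7.2740
θ=102°: circle(B,9.00) ∩ circle(D,9.00): a=3.6370, h=8.2324
θ=102°:   candidates: C₊=(4.5031,8.6467) cross=59.882; C₋=(2.2890,-7.6685) cross=-59.882
θ=102°:   branch + wants cross > 0 → take C=(4.5031,8.6467) (cross=59.882)
θ=102°: ex = (C−B)/|BC| = (0.5234,0.8521); ey = (-0.8521,0.5234)
θ=102°: P = B + 1.32·ex + -3.11·ey = (3.1329,0.4750)
θ=121°: B = A + 1.00·(cos121°, sin121°) = (-0.5150, 0.8572)
θ=121°: |BD| = 7.5638
θ=121°: circle(B,9.00) ∩ circle(D,9.00): a=3.7819, h=8.1668
θ=121°:   candidates: C₊=(4.1680,8.5428) cross=61.772; C₋=(2.3170,-7.6857) cross=-61.772
θ=121°:   branch + wants cross > 0 → take C=(4.1680,8.5428) (cross=61.772)
θ=121°: ex = (C−B)/|BC| = (0.5203,0.8540); ey = (-0.8540,0.5203)
θ=121°: P = B + 1.32·ex + -3.11·ey = (2.8276,0.3661)
θ=301°: B = A + 1.00·(cos301°, sin301°) = (0.5150, -0.8572)
θ=301°: |BD| = 6.5414
θ=301°: circle(B,9.00) ∩ circle(D,9.00): a=3.2707, h=8.3847
θ=301°:   candidates: C₊=(2.6588,7.8838) cross=54.847; C₋=(4.8562,-8.7410) cross=-54.847
θ=301°:   branch + wants cross > 0 → take C=(2.6588,7.8838) (cross=54.847)
θ=301°: ex = (C−B)/|BC| = (0.2382,0.9712); ey = (-0.9712,0.2382)
θ=301°: P = B + 1.32·ex + -3.11·ey = (3.8499,-0.3160)
θ=326°: B = A + 1.00·(cos326°, sin326°) = (0.8290, -0.5592)
θ=326°: |BD| = 6.1962
θ=326°: circle(B,9.00) ∩ circle(D,9.00): a=3.0981, h=8.4499
θ=326°:   candidates: C₊=(3.1519,8.1359) cross=52.358; C₋=(4.6771,-8.6951) cross=-52.358
θ=326°:   branch + wants cross > 0 → take C=(3.1519,8.1359) (cross=52.358)
θ=326°: ex = (C−B)/|BC| = (0.2581,0.9661); ey = (-0.9661,0.2581)
θ=326°: P = B + 1.32·ex + -3.11·ey = (4.1744,-0.0866)

θ=102°: 3.13 0.47
θ=121°: 2.83 0.37
θ=301°: 3.85 -0.32
θ=326°: 4.17 -0.09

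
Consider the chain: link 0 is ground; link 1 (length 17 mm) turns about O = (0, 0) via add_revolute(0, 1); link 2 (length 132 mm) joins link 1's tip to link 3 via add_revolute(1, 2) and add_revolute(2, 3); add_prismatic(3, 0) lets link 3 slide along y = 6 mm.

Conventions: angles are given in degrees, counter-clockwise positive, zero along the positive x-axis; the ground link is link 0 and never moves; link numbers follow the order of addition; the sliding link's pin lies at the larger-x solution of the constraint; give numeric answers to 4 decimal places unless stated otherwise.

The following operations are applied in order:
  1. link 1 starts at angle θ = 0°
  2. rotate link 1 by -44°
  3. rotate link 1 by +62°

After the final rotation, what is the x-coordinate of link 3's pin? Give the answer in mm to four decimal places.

geometry: r = 17 mm, L = 132 mm, e = 6 mm; θ starts at 0°
rotate link 1 by -44°: θ ← 0° -44° = -44°
rotate link 1 by +62°: θ ← -44° +62° = 18°
crank pin P = (r cos θ, r sin θ) = (16.167961, 5.253289)
h = r sin θ − e = 5.253289 − 6 = -0.746711
x = r cos θ + √(L² − h²) = 16.167961 + 131.997888 = 148.165849

148.1658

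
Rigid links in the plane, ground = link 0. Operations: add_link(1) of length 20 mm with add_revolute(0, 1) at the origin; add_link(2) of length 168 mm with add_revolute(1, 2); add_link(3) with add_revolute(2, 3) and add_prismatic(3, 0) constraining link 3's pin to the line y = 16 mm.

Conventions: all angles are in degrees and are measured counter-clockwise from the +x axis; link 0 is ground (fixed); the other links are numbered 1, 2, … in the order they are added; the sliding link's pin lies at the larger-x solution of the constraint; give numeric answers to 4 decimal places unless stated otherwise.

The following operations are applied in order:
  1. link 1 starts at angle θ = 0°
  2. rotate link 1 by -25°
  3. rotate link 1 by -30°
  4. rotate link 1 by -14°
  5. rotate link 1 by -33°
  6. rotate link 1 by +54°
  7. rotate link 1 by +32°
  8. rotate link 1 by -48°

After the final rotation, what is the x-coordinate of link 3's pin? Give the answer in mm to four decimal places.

geometry: r = 20 mm, L = 168 mm, e = 16 mm; θ starts at 0°
rotate link 1 by -25°: θ ← 0° -25° = -25°
rotate link 1 by -30°: θ ← -25° -30° = -55°
rotate link 1 by -14°: θ ← -55° -14° = -69°
rotate link 1 by -33°: θ ← -69° -33° = -102°
rotate link 1 by +54°: θ ← -102° +54° = -48°
rotate link 1 by +32°: θ ← -48° +32° = -16°
rotate link 1 by -48°: θ ← -16° -48° = -64°
crank pin P = (r cos θ, r sin θ) = (8.767423, -17.975881)
h = r sin θ − e = -17.975881 − 16 = -33.975881
x = r cos θ + √(L² − h²) = 8.767423 + 164.528537 = 173.295960

173.2960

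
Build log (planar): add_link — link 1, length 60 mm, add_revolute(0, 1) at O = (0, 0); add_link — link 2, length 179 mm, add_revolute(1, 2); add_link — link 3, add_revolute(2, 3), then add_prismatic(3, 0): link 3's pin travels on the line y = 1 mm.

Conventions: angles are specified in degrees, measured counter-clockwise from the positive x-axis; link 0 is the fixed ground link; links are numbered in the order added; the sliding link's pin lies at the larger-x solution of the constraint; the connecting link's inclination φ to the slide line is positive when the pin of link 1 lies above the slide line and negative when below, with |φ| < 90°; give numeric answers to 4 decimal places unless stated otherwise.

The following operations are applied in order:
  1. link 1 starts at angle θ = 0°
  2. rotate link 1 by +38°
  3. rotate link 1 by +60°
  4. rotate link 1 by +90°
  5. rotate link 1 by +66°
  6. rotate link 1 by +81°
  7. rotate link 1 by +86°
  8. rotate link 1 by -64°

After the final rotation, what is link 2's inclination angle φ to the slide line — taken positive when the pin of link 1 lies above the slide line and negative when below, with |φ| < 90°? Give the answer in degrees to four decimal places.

geometry: r = 60 mm, L = 179 mm, e = 1 mm; θ starts at 0°
rotate link 1 by +38°: θ ← 0° +38° = 38°
rotate link 1 by +60°: θ ← 38° +60° = 98°
rotate link 1 by +90°: θ ← 98° +90° = 188°
rotate link 1 by +66°: θ ← 188° +66° = 254°
rotate link 1 by +81°: θ ← 254° +81° = 335°
rotate link 1 by +86°: θ ← 335° +86° = 421°
rotate link 1 by -64°: θ ← 421° -64° = 357°
h = r sin θ − e = -3.140157 − 1 = -4.140157
sin φ = h / L = -4.140157 / 179 = -0.02312937
φ = arcsin(-0.02312937) = -1.325334°

-1.3253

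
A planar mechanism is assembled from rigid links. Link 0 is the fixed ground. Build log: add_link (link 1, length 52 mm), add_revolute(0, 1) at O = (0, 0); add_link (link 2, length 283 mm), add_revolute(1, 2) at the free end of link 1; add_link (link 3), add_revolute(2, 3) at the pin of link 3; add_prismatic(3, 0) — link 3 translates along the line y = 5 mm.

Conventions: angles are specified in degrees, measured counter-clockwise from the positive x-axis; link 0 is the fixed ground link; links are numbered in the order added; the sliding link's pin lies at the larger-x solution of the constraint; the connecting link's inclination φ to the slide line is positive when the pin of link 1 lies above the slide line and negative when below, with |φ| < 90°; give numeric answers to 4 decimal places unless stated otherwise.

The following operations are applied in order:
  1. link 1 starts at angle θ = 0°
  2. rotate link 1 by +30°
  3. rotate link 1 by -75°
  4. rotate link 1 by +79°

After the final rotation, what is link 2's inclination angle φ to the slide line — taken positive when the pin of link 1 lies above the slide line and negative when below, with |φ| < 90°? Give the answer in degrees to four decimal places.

geometry: r = 52 mm, L = 283 mm, e = 5 mm; θ starts at 0°
rotate link 1 by +30°: θ ← 0° +30° = 30°
rotate link 1 by -75°: θ ← 30° -75° = -45°
rotate link 1 by +79°: θ ← -45° +79° = 34°
h = r sin θ − e = 29.078031 − 5 = 24.078031
sin φ = h / L = 24.078031 / 283 = 0.08508138
φ = arcsin(0.08508138) = 4.880705°

4.8807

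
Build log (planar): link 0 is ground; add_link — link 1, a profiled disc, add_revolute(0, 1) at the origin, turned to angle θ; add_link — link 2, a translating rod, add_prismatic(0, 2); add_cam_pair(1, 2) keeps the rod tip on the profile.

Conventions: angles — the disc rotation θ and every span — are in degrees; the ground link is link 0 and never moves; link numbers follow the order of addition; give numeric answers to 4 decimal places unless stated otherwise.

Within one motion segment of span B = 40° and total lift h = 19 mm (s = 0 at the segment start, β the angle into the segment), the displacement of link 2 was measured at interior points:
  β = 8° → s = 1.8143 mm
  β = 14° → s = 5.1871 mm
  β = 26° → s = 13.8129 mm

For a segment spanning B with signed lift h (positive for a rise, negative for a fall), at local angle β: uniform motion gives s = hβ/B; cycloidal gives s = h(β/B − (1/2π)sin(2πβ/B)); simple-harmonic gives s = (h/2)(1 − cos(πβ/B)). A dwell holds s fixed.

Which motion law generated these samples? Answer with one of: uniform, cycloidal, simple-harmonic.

candidates at β/B = r: uniform s = h·r (linear in β); cycloidal s = h·(r − sin(2πr)/(2π)); simple-harmonic s = (h/2)(1 − cos(πr))
β=8°: printed 1.8143 | uniform 3.8000, cycloidal 0.9241, simple-harmonic 1.8143
β=14°: printed 5.1871 | uniform 6.6500, cycloidal 4.2036, simple-harmonic 5.1871
β=26°: printed 13.8129 | uniform 12.3500, cycloidal 14.7964, simple-harmonic 13.8129
only one law matches every sample → simple-harmonic

simple-harmonic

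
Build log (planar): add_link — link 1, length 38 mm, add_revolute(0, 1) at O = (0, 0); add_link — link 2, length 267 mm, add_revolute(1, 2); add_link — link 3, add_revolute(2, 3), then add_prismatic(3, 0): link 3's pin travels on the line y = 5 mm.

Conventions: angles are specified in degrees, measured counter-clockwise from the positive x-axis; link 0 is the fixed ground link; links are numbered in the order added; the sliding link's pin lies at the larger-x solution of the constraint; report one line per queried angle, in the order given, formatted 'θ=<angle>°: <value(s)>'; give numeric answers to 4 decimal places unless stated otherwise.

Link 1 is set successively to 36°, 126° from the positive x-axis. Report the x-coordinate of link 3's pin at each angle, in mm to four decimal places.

geometry: r = 38 mm, L = 267 mm, e = 5 mm
θ=36°: crank pin P = (r cos θ, r sin θ) = (30.742646, 22.335840)
θ=36°: h = r sin θ − e = 22.335840 − 5 = 17.335840
θ=36°: x = r cos θ + √(L² − h²) = 30.742646 + 266.436613 = 297.179259
θ=126°: crank pin P = (r cos θ, r sin θ) = (-22.335840, 30.742646)
θ=126°: h = r sin θ − e = 30.742646 − 5 = 25.742646
θ=126°: x = r cos θ + √(L² − h²) = -22.335840 + 265.756122 = 243.420282

θ=36°: 297.1793
θ=126°: 243.4203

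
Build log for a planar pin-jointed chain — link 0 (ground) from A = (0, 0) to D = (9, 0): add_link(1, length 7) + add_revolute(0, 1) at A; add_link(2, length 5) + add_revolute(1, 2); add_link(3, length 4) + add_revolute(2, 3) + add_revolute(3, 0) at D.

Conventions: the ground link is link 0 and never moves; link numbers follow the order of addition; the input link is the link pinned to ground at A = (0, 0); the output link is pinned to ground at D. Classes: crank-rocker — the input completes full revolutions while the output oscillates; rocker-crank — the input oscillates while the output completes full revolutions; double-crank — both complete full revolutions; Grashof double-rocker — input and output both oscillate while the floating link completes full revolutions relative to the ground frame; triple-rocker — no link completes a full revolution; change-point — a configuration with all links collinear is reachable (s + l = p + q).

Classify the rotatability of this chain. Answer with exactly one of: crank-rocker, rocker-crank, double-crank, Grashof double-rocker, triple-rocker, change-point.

lengths: ground=9, input=7, coupler=5, output=4
sorted: s=4 (shortest), l=9 (longest), p+q=12
s + l = 13 vs p + q = 12
s + l > p + q → non-Grashof → no link fully rotates → triple-rocker

triple-rocker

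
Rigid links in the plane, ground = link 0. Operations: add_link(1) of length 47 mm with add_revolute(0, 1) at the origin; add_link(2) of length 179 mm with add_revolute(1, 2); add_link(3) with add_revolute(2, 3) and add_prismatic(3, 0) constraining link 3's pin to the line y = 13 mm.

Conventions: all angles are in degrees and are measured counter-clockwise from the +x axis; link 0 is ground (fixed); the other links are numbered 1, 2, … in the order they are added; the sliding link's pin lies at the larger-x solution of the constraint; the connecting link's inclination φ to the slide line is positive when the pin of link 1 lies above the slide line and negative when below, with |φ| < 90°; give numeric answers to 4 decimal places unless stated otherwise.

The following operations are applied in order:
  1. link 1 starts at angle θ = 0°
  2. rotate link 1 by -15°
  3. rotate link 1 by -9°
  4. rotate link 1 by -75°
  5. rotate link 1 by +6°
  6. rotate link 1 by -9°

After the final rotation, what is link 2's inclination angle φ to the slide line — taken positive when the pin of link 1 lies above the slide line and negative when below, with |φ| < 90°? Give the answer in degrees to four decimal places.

geometry: r = 47 mm, L = 179 mm, e = 13 mm; θ starts at 0°
rotate link 1 by -15°: θ ← 0° -15° = -15°
rotate link 1 by -9°: θ ← -15° -9° = -24°
rotate link 1 by -75°: θ ← -24° -75° = -99°
rotate link 1 by +6°: θ ← -99° +6° = -93°
rotate link 1 by -9°: θ ← -93° -9° = -102°
h = r sin θ − e = -45.972937 − 13 = -58.972937
sin φ = h / L = -58.972937 / 179 = -0.32945775
φ = arcsin(-0.32945775) = -19.235866°

-19.2359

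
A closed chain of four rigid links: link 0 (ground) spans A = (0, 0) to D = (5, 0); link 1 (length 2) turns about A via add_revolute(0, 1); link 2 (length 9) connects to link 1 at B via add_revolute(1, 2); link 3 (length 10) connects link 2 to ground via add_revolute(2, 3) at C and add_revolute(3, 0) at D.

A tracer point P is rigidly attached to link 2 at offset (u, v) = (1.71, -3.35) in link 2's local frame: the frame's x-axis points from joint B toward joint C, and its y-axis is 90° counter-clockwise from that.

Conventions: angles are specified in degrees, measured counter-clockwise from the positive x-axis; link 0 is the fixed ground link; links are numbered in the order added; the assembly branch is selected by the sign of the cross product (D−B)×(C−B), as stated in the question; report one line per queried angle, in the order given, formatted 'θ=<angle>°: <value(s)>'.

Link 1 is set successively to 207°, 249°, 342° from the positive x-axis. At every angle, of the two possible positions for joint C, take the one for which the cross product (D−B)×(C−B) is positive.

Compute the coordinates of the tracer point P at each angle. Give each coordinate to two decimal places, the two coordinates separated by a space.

A=(0,0), D=(5.00,0)
θ=207°: B = A + 2.00·(cos207°, sin207°) = (-1.7820, -0.9080)
θ=207°: |BD| = 6.8425
θ=207°: circle(B,9.00) ∩ circle(D,10.00): a=2.0329, h=8.7674
θ=207°:   candidates: C₊=(-0.9305,8.0516) cross=59.991; C₋=(1.3963,-9.3281) cross=-59.991
θ=207°:   branch + wants cross > 0 → take C=(-0.9305,8.0516) (cross=59.991)
θ=207°: ex = (C−B)/|BC| = (0.0946,0.9955); ey = (-0.9955,0.0946)
θ=207°: P = B + 1.71·ex + -3.35·ey = (1.7147,0.4774)
θ=249°: B = A + 2.00·(cos249°, sin249°) = (-0.7167, -1.8672)
θ=249°: |BD| = 6.0139
θ=249°: circle(B,9.00) ∩ circle(D,10.00): a=1.4273, h=8.8861
θ=249°:   candidates: C₊=(-2.1189,7.0229) cross=53.440; C₋=(3.3989,-9.8710) cross=-53.440
θ=249°:   branch + wants cross > 0 → take C=(-2.1189,7.0229) (cross=53.440)
θ=249°: ex = (C−B)/|BC| = (-0.1558,0.9878); ey = (-0.9878,-0.1558)
θ=249°: P = B + 1.71·ex + -3.35·ey = (2.3260,0.3439)
θ=342°: B = A + 2.00·(cos342°, sin342°) = (1.9021, -0.6180)
θ=342°: |BD| = 3.1589
θ=342°: circle(B,9.00) ∩ circle(D,10.00): a=-1.4279, h=8.8860
θ=342°:   candidates: C₊=(-1.2367,7.8169) cross=28.070; C₋=(2.2403,-9.6117) cross=-28.070
θ=342°:   branch + wants cross > 0 → take C=(-1.2367,7.8169) (cross=28.070)
θ=342°: ex = (C−B)/|BC| = (-0.3488,0.9372); ey = (-0.9372,-0.3488)
θ=342°: P = B + 1.71·ex + -3.35·ey = (4.4454,2.1529)

θ=207°: 1.71 0.48
θ=249°: 2.33 0.34
θ=342°: 4.45 2.15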